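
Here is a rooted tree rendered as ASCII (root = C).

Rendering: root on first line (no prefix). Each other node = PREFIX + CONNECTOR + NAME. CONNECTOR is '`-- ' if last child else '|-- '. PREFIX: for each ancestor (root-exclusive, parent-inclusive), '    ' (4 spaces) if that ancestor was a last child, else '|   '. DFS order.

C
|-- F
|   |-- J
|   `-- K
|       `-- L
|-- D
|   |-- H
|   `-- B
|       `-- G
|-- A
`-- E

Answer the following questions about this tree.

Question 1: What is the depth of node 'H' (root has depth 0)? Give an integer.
Answer: 2

Derivation:
Path from root to H: C -> D -> H
Depth = number of edges = 2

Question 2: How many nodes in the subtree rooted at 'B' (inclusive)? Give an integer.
Subtree rooted at B contains: B, G
Count = 2

Answer: 2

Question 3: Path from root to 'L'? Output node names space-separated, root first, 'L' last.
Answer: C F K L

Derivation:
Walk down from root: C -> F -> K -> L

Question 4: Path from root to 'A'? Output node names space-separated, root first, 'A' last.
Answer: C A

Derivation:
Walk down from root: C -> A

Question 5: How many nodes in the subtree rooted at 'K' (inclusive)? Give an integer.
Subtree rooted at K contains: K, L
Count = 2

Answer: 2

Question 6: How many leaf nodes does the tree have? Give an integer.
Leaves (nodes with no children): A, E, G, H, J, L

Answer: 6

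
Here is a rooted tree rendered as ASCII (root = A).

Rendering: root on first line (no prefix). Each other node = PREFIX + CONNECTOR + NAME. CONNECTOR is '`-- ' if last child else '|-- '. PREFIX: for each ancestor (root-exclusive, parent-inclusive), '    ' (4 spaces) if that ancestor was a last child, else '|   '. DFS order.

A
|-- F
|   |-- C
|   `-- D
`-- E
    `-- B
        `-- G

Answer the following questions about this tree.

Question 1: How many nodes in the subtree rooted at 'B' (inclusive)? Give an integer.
Answer: 2

Derivation:
Subtree rooted at B contains: B, G
Count = 2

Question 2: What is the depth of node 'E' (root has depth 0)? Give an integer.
Answer: 1

Derivation:
Path from root to E: A -> E
Depth = number of edges = 1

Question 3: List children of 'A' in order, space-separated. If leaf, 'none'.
Node A's children (from adjacency): F, E

Answer: F E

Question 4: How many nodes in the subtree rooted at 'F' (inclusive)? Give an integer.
Subtree rooted at F contains: C, D, F
Count = 3

Answer: 3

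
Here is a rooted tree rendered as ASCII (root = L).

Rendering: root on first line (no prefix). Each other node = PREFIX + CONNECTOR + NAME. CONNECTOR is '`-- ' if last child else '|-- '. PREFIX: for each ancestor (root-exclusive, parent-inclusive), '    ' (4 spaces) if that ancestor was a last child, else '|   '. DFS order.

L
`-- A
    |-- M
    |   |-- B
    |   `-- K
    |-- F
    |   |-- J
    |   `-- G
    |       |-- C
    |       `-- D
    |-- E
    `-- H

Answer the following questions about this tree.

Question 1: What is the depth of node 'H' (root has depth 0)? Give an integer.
Answer: 2

Derivation:
Path from root to H: L -> A -> H
Depth = number of edges = 2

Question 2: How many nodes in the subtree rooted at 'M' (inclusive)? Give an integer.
Answer: 3

Derivation:
Subtree rooted at M contains: B, K, M
Count = 3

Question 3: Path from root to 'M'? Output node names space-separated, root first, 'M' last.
Answer: L A M

Derivation:
Walk down from root: L -> A -> M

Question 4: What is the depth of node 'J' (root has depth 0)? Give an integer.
Path from root to J: L -> A -> F -> J
Depth = number of edges = 3

Answer: 3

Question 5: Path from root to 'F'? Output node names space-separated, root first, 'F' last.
Walk down from root: L -> A -> F

Answer: L A F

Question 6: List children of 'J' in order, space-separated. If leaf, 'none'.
Answer: none

Derivation:
Node J's children (from adjacency): (leaf)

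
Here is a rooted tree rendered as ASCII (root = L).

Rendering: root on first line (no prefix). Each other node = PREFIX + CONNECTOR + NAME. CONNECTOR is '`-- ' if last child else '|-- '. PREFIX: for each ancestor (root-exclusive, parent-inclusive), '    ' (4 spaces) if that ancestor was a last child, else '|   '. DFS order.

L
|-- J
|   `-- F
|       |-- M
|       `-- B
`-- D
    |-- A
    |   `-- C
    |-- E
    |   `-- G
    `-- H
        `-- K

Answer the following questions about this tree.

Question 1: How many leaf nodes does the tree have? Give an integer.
Leaves (nodes with no children): B, C, G, K, M

Answer: 5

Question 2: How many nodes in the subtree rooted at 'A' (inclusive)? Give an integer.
Subtree rooted at A contains: A, C
Count = 2

Answer: 2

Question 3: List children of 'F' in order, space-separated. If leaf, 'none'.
Answer: M B

Derivation:
Node F's children (from adjacency): M, B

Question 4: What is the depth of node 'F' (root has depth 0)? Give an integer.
Path from root to F: L -> J -> F
Depth = number of edges = 2

Answer: 2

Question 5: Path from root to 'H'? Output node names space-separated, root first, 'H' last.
Answer: L D H

Derivation:
Walk down from root: L -> D -> H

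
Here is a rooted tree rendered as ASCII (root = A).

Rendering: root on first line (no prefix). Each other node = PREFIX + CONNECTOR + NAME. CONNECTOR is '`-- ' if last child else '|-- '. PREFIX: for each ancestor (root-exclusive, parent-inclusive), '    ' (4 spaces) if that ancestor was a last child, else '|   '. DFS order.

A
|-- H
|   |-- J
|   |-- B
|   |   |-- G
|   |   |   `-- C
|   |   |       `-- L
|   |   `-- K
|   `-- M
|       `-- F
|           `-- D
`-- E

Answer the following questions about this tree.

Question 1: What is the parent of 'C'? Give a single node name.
Scan adjacency: C appears as child of G

Answer: G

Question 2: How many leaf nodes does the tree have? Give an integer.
Answer: 5

Derivation:
Leaves (nodes with no children): D, E, J, K, L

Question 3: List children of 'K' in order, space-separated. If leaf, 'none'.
Answer: none

Derivation:
Node K's children (from adjacency): (leaf)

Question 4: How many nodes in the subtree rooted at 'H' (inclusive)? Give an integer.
Answer: 10

Derivation:
Subtree rooted at H contains: B, C, D, F, G, H, J, K, L, M
Count = 10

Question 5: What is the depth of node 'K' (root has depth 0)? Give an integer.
Path from root to K: A -> H -> B -> K
Depth = number of edges = 3

Answer: 3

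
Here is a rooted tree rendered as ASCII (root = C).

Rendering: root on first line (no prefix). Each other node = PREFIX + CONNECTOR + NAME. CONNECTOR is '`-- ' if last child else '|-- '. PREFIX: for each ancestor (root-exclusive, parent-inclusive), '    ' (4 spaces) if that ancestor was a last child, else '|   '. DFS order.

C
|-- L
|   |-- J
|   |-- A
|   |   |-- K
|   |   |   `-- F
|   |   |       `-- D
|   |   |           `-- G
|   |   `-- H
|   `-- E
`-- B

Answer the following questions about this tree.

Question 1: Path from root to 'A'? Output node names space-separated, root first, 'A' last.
Walk down from root: C -> L -> A

Answer: C L A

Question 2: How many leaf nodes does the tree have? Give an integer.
Answer: 5

Derivation:
Leaves (nodes with no children): B, E, G, H, J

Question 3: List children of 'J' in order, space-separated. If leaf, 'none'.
Answer: none

Derivation:
Node J's children (from adjacency): (leaf)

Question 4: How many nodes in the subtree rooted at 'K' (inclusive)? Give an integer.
Subtree rooted at K contains: D, F, G, K
Count = 4

Answer: 4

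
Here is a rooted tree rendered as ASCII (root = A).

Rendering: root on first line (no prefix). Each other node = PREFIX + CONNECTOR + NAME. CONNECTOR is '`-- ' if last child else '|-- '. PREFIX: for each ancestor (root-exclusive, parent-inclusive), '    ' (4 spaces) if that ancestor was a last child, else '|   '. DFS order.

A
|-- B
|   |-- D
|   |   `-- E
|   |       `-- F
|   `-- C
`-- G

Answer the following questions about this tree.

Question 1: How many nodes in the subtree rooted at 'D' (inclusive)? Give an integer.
Answer: 3

Derivation:
Subtree rooted at D contains: D, E, F
Count = 3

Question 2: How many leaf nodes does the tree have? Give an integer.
Leaves (nodes with no children): C, F, G

Answer: 3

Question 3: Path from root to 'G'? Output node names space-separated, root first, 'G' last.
Walk down from root: A -> G

Answer: A G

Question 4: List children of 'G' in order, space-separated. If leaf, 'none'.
Node G's children (from adjacency): (leaf)

Answer: none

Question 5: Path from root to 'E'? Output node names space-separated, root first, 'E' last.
Answer: A B D E

Derivation:
Walk down from root: A -> B -> D -> E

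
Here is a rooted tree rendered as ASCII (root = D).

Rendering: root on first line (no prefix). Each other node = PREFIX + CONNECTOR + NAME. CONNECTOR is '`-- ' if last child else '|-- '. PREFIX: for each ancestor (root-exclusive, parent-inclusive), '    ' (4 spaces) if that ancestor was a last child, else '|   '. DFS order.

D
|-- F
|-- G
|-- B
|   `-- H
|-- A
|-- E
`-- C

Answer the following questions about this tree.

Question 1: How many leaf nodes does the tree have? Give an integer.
Leaves (nodes with no children): A, C, E, F, G, H

Answer: 6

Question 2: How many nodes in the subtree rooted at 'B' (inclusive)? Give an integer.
Answer: 2

Derivation:
Subtree rooted at B contains: B, H
Count = 2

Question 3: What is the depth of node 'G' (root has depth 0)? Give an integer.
Answer: 1

Derivation:
Path from root to G: D -> G
Depth = number of edges = 1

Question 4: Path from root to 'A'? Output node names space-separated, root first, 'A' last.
Answer: D A

Derivation:
Walk down from root: D -> A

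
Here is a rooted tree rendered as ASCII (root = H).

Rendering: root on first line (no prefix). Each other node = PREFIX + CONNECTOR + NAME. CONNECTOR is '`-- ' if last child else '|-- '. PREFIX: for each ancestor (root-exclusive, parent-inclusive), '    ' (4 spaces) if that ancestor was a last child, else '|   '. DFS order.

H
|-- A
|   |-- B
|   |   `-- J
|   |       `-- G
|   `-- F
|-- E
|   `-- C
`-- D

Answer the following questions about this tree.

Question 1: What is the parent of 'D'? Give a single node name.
Answer: H

Derivation:
Scan adjacency: D appears as child of H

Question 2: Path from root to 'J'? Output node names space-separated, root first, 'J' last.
Walk down from root: H -> A -> B -> J

Answer: H A B J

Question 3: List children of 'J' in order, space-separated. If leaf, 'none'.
Answer: G

Derivation:
Node J's children (from adjacency): G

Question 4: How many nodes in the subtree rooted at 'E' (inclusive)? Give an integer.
Answer: 2

Derivation:
Subtree rooted at E contains: C, E
Count = 2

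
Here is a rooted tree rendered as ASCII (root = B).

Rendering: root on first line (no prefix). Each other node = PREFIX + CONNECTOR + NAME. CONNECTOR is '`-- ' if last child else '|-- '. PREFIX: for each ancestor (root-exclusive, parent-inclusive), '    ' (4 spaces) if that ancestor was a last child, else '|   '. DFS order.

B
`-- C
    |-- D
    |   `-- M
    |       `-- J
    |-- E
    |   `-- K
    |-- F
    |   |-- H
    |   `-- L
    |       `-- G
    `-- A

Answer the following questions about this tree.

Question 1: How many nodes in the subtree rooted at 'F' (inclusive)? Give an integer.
Answer: 4

Derivation:
Subtree rooted at F contains: F, G, H, L
Count = 4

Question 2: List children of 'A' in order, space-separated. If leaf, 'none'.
Answer: none

Derivation:
Node A's children (from adjacency): (leaf)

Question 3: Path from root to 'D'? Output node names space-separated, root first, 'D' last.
Walk down from root: B -> C -> D

Answer: B C D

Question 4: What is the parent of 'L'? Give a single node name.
Answer: F

Derivation:
Scan adjacency: L appears as child of F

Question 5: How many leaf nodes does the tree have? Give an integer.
Leaves (nodes with no children): A, G, H, J, K

Answer: 5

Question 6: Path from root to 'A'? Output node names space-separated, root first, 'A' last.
Answer: B C A

Derivation:
Walk down from root: B -> C -> A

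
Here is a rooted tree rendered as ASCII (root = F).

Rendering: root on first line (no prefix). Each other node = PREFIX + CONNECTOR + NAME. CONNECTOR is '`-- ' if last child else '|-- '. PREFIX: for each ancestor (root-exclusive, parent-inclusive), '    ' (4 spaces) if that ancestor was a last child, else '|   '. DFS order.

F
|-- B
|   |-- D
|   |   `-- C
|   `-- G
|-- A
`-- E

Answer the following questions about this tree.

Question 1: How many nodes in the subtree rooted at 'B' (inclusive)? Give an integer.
Subtree rooted at B contains: B, C, D, G
Count = 4

Answer: 4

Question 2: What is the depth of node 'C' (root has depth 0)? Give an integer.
Answer: 3

Derivation:
Path from root to C: F -> B -> D -> C
Depth = number of edges = 3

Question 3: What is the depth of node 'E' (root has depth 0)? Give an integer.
Path from root to E: F -> E
Depth = number of edges = 1

Answer: 1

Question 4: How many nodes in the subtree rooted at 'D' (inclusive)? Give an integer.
Answer: 2

Derivation:
Subtree rooted at D contains: C, D
Count = 2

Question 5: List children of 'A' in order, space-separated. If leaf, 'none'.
Node A's children (from adjacency): (leaf)

Answer: none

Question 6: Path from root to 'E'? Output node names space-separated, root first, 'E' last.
Answer: F E

Derivation:
Walk down from root: F -> E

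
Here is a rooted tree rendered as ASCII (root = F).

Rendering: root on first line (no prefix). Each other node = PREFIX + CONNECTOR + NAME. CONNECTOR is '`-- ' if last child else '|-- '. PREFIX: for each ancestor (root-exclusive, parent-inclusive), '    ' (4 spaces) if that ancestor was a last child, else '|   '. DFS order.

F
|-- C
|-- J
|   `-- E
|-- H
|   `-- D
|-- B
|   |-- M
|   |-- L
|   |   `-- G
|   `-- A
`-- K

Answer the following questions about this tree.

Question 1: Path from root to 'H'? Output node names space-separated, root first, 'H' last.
Answer: F H

Derivation:
Walk down from root: F -> H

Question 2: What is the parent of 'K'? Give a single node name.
Answer: F

Derivation:
Scan adjacency: K appears as child of F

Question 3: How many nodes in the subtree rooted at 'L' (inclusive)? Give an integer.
Subtree rooted at L contains: G, L
Count = 2

Answer: 2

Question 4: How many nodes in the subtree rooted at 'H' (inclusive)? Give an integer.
Answer: 2

Derivation:
Subtree rooted at H contains: D, H
Count = 2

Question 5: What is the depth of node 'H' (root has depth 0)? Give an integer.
Answer: 1

Derivation:
Path from root to H: F -> H
Depth = number of edges = 1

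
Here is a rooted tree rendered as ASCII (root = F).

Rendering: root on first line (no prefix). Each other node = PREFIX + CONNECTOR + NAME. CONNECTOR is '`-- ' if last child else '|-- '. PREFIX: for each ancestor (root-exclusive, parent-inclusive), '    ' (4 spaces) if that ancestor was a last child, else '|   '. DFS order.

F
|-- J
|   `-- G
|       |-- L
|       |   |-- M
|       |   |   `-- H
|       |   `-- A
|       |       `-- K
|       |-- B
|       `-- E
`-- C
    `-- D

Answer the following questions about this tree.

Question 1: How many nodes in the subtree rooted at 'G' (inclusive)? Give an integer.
Answer: 8

Derivation:
Subtree rooted at G contains: A, B, E, G, H, K, L, M
Count = 8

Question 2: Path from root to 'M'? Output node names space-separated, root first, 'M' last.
Answer: F J G L M

Derivation:
Walk down from root: F -> J -> G -> L -> M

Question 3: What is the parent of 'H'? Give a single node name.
Answer: M

Derivation:
Scan adjacency: H appears as child of M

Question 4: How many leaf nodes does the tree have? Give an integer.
Leaves (nodes with no children): B, D, E, H, K

Answer: 5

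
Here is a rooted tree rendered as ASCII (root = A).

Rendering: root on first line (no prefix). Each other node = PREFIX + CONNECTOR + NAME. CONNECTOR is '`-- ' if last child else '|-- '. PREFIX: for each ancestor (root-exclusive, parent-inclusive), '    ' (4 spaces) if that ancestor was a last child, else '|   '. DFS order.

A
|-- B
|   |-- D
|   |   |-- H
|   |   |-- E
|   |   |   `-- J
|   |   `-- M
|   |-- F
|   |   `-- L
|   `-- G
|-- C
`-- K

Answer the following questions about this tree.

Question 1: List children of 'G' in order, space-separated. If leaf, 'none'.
Answer: none

Derivation:
Node G's children (from adjacency): (leaf)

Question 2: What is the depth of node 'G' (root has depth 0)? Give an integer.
Answer: 2

Derivation:
Path from root to G: A -> B -> G
Depth = number of edges = 2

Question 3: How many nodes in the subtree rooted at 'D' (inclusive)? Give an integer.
Subtree rooted at D contains: D, E, H, J, M
Count = 5

Answer: 5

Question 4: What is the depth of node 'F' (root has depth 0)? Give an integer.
Path from root to F: A -> B -> F
Depth = number of edges = 2

Answer: 2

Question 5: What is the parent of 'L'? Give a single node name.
Scan adjacency: L appears as child of F

Answer: F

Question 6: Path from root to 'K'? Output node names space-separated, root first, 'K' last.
Answer: A K

Derivation:
Walk down from root: A -> K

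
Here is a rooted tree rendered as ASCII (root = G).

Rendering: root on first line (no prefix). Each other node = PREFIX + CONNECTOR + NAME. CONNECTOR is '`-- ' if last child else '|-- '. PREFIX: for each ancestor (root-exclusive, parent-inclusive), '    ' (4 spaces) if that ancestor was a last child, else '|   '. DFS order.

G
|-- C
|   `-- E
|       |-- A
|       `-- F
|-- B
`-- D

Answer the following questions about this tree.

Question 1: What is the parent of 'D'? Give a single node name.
Scan adjacency: D appears as child of G

Answer: G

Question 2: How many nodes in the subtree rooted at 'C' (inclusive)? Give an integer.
Answer: 4

Derivation:
Subtree rooted at C contains: A, C, E, F
Count = 4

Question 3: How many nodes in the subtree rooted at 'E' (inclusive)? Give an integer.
Subtree rooted at E contains: A, E, F
Count = 3

Answer: 3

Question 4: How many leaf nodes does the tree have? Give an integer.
Leaves (nodes with no children): A, B, D, F

Answer: 4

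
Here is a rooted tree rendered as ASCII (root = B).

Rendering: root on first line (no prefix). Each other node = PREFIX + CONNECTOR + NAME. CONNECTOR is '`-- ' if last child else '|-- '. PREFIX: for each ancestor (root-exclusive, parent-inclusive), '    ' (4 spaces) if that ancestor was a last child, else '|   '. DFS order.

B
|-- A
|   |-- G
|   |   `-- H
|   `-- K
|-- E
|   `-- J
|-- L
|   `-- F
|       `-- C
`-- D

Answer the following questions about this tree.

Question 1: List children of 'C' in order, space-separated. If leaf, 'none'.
Node C's children (from adjacency): (leaf)

Answer: none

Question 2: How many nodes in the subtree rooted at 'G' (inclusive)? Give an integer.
Subtree rooted at G contains: G, H
Count = 2

Answer: 2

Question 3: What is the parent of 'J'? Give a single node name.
Scan adjacency: J appears as child of E

Answer: E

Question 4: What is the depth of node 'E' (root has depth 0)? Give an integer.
Path from root to E: B -> E
Depth = number of edges = 1

Answer: 1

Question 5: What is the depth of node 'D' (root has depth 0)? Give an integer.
Answer: 1

Derivation:
Path from root to D: B -> D
Depth = number of edges = 1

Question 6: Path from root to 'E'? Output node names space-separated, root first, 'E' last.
Walk down from root: B -> E

Answer: B E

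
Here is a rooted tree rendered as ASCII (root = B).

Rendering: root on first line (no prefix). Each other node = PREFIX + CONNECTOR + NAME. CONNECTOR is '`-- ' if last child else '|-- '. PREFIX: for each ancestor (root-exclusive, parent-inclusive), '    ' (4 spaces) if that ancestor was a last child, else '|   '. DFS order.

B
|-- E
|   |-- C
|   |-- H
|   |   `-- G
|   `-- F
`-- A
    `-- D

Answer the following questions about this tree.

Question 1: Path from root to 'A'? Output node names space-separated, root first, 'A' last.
Answer: B A

Derivation:
Walk down from root: B -> A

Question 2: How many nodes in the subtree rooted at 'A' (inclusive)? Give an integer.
Subtree rooted at A contains: A, D
Count = 2

Answer: 2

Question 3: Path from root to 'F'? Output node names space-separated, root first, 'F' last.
Walk down from root: B -> E -> F

Answer: B E F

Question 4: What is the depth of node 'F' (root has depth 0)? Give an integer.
Path from root to F: B -> E -> F
Depth = number of edges = 2

Answer: 2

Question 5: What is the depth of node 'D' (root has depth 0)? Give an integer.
Path from root to D: B -> A -> D
Depth = number of edges = 2

Answer: 2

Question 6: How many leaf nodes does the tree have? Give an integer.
Answer: 4

Derivation:
Leaves (nodes with no children): C, D, F, G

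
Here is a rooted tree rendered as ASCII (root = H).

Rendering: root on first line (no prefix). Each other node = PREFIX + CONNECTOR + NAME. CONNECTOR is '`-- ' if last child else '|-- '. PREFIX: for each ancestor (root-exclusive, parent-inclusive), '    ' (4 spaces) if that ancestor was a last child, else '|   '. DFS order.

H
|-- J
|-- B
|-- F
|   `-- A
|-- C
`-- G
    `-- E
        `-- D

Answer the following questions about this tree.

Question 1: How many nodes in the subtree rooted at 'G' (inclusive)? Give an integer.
Answer: 3

Derivation:
Subtree rooted at G contains: D, E, G
Count = 3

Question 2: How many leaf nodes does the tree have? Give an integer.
Answer: 5

Derivation:
Leaves (nodes with no children): A, B, C, D, J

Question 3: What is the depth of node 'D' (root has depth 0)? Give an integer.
Answer: 3

Derivation:
Path from root to D: H -> G -> E -> D
Depth = number of edges = 3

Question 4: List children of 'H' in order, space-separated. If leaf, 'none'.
Node H's children (from adjacency): J, B, F, C, G

Answer: J B F C G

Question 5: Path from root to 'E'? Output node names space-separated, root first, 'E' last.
Answer: H G E

Derivation:
Walk down from root: H -> G -> E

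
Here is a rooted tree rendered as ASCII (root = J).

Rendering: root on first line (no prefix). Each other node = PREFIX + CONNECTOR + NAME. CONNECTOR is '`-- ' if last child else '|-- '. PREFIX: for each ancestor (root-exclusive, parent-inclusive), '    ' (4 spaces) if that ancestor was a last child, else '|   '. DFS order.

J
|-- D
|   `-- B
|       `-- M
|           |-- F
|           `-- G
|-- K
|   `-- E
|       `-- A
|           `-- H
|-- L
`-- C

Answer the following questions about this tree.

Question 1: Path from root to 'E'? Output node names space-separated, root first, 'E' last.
Walk down from root: J -> K -> E

Answer: J K E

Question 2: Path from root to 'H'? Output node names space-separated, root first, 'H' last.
Walk down from root: J -> K -> E -> A -> H

Answer: J K E A H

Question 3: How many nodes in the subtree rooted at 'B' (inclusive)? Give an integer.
Answer: 4

Derivation:
Subtree rooted at B contains: B, F, G, M
Count = 4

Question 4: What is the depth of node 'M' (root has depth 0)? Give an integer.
Answer: 3

Derivation:
Path from root to M: J -> D -> B -> M
Depth = number of edges = 3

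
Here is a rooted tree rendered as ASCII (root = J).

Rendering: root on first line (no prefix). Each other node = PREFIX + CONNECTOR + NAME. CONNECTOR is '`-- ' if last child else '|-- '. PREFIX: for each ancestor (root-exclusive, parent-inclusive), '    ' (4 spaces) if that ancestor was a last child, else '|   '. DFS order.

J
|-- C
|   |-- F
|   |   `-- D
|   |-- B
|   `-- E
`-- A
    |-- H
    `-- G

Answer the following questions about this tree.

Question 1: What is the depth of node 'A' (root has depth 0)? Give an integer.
Path from root to A: J -> A
Depth = number of edges = 1

Answer: 1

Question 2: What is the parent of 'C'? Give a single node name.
Scan adjacency: C appears as child of J

Answer: J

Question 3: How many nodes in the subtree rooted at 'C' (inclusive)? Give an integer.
Answer: 5

Derivation:
Subtree rooted at C contains: B, C, D, E, F
Count = 5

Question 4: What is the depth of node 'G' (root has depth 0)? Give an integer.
Answer: 2

Derivation:
Path from root to G: J -> A -> G
Depth = number of edges = 2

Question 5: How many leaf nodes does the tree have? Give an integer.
Answer: 5

Derivation:
Leaves (nodes with no children): B, D, E, G, H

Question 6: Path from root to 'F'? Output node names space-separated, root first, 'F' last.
Answer: J C F

Derivation:
Walk down from root: J -> C -> F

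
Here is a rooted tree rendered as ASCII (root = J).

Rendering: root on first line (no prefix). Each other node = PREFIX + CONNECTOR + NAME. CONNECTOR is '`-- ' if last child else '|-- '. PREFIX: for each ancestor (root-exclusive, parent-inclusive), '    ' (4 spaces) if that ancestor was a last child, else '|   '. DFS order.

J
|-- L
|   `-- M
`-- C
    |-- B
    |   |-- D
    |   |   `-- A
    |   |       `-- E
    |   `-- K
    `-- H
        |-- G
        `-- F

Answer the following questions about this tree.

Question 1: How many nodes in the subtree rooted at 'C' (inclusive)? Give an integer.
Subtree rooted at C contains: A, B, C, D, E, F, G, H, K
Count = 9

Answer: 9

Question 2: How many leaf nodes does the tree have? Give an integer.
Answer: 5

Derivation:
Leaves (nodes with no children): E, F, G, K, M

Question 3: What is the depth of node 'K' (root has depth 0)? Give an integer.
Path from root to K: J -> C -> B -> K
Depth = number of edges = 3

Answer: 3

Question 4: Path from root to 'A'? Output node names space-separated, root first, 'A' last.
Answer: J C B D A

Derivation:
Walk down from root: J -> C -> B -> D -> A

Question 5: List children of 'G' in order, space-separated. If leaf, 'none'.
Answer: none

Derivation:
Node G's children (from adjacency): (leaf)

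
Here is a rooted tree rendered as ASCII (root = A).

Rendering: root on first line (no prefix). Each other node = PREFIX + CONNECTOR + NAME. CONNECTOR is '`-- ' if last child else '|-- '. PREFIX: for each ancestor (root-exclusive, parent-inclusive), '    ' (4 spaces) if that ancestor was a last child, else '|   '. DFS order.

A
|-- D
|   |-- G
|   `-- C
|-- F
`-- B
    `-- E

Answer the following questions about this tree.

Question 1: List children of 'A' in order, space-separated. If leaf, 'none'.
Answer: D F B

Derivation:
Node A's children (from adjacency): D, F, B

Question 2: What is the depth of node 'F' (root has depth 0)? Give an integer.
Answer: 1

Derivation:
Path from root to F: A -> F
Depth = number of edges = 1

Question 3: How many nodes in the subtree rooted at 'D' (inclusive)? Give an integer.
Subtree rooted at D contains: C, D, G
Count = 3

Answer: 3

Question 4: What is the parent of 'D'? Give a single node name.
Answer: A

Derivation:
Scan adjacency: D appears as child of A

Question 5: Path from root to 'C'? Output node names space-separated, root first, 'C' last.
Answer: A D C

Derivation:
Walk down from root: A -> D -> C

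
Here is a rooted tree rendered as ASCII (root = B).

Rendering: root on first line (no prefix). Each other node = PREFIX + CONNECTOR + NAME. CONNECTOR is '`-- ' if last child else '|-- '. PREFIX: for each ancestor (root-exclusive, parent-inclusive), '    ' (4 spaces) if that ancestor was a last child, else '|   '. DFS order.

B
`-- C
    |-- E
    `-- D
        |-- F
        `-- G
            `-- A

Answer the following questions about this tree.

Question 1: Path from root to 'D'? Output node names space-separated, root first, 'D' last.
Walk down from root: B -> C -> D

Answer: B C D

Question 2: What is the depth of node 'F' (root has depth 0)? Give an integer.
Answer: 3

Derivation:
Path from root to F: B -> C -> D -> F
Depth = number of edges = 3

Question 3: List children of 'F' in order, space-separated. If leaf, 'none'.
Node F's children (from adjacency): (leaf)

Answer: none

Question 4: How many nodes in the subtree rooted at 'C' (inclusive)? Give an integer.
Subtree rooted at C contains: A, C, D, E, F, G
Count = 6

Answer: 6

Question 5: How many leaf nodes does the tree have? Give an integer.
Leaves (nodes with no children): A, E, F

Answer: 3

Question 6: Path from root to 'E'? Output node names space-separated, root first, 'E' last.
Answer: B C E

Derivation:
Walk down from root: B -> C -> E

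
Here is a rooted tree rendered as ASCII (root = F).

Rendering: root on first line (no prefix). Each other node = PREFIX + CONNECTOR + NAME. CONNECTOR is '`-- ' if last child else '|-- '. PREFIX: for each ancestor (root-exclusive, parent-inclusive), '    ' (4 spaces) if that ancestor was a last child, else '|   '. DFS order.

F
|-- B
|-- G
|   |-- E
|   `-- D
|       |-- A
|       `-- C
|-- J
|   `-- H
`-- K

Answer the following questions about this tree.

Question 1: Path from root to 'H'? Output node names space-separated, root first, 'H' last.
Answer: F J H

Derivation:
Walk down from root: F -> J -> H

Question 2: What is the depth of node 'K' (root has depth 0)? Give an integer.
Answer: 1

Derivation:
Path from root to K: F -> K
Depth = number of edges = 1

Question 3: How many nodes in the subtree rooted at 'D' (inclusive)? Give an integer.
Answer: 3

Derivation:
Subtree rooted at D contains: A, C, D
Count = 3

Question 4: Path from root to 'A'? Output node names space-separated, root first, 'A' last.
Answer: F G D A

Derivation:
Walk down from root: F -> G -> D -> A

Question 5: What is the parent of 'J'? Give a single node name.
Answer: F

Derivation:
Scan adjacency: J appears as child of F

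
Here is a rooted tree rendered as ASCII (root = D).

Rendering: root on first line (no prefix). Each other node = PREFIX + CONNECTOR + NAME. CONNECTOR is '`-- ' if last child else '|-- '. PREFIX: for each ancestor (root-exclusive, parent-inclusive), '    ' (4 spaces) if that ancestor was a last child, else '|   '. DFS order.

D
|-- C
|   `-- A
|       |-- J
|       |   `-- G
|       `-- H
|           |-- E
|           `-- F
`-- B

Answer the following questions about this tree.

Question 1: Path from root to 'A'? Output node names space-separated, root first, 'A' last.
Answer: D C A

Derivation:
Walk down from root: D -> C -> A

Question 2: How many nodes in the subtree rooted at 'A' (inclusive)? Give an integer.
Subtree rooted at A contains: A, E, F, G, H, J
Count = 6

Answer: 6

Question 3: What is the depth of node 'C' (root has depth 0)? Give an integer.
Answer: 1

Derivation:
Path from root to C: D -> C
Depth = number of edges = 1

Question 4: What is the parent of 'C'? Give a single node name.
Answer: D

Derivation:
Scan adjacency: C appears as child of D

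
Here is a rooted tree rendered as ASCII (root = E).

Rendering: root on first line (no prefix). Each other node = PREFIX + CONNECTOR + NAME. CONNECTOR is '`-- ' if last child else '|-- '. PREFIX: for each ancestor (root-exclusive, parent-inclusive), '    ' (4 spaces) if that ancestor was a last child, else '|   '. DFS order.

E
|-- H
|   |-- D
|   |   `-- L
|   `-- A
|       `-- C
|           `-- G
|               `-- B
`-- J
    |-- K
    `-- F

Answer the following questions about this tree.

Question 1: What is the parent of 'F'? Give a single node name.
Scan adjacency: F appears as child of J

Answer: J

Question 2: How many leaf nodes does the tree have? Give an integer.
Leaves (nodes with no children): B, F, K, L

Answer: 4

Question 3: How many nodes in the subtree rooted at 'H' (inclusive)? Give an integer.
Subtree rooted at H contains: A, B, C, D, G, H, L
Count = 7

Answer: 7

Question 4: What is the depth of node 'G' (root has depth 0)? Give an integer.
Path from root to G: E -> H -> A -> C -> G
Depth = number of edges = 4

Answer: 4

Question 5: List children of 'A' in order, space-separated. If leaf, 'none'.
Node A's children (from adjacency): C

Answer: C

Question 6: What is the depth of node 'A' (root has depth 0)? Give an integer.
Answer: 2

Derivation:
Path from root to A: E -> H -> A
Depth = number of edges = 2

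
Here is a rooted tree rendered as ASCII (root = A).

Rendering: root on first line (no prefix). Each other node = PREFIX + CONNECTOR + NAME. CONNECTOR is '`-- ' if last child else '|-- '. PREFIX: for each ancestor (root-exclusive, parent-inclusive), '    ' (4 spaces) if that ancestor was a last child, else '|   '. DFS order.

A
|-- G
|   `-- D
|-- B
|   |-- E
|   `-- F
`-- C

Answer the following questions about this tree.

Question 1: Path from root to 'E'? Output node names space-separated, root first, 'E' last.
Walk down from root: A -> B -> E

Answer: A B E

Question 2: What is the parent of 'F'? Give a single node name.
Answer: B

Derivation:
Scan adjacency: F appears as child of B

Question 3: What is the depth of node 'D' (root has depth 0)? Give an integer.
Path from root to D: A -> G -> D
Depth = number of edges = 2

Answer: 2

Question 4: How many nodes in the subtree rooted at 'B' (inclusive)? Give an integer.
Answer: 3

Derivation:
Subtree rooted at B contains: B, E, F
Count = 3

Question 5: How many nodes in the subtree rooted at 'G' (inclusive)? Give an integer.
Answer: 2

Derivation:
Subtree rooted at G contains: D, G
Count = 2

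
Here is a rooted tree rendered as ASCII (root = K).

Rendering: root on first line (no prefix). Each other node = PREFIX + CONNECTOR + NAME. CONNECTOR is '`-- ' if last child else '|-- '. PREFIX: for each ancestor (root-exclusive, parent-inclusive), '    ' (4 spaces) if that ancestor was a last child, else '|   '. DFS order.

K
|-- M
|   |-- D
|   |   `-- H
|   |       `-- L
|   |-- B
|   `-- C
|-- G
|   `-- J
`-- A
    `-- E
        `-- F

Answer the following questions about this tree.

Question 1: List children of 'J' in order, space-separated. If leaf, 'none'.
Node J's children (from adjacency): (leaf)

Answer: none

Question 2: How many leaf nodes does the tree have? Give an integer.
Leaves (nodes with no children): B, C, F, J, L

Answer: 5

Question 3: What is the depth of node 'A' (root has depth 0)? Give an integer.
Answer: 1

Derivation:
Path from root to A: K -> A
Depth = number of edges = 1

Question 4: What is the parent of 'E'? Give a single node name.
Answer: A

Derivation:
Scan adjacency: E appears as child of A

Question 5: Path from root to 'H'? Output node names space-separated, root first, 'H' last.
Answer: K M D H

Derivation:
Walk down from root: K -> M -> D -> H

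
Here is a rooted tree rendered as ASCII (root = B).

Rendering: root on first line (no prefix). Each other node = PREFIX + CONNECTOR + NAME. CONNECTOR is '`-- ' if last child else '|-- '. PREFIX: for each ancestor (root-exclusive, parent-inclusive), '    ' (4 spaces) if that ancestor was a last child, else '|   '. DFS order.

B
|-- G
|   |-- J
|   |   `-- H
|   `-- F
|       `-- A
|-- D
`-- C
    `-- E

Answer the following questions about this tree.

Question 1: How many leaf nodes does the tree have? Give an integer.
Answer: 4

Derivation:
Leaves (nodes with no children): A, D, E, H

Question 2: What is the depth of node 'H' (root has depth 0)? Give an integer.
Answer: 3

Derivation:
Path from root to H: B -> G -> J -> H
Depth = number of edges = 3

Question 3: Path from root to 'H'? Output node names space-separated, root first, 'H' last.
Answer: B G J H

Derivation:
Walk down from root: B -> G -> J -> H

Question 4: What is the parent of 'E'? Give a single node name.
Scan adjacency: E appears as child of C

Answer: C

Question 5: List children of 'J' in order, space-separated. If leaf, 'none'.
Answer: H

Derivation:
Node J's children (from adjacency): H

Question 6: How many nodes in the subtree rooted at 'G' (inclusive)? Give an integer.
Subtree rooted at G contains: A, F, G, H, J
Count = 5

Answer: 5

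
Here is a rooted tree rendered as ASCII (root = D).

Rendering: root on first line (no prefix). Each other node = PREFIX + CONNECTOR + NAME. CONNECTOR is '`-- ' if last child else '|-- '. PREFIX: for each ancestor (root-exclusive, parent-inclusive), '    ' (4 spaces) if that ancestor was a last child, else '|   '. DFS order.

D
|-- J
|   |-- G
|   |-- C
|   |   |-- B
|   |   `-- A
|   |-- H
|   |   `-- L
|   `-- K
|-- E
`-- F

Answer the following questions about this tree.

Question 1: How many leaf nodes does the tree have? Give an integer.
Leaves (nodes with no children): A, B, E, F, G, K, L

Answer: 7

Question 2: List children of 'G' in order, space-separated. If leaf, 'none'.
Node G's children (from adjacency): (leaf)

Answer: none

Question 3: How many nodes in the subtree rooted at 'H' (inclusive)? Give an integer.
Answer: 2

Derivation:
Subtree rooted at H contains: H, L
Count = 2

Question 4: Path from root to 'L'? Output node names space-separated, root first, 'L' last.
Walk down from root: D -> J -> H -> L

Answer: D J H L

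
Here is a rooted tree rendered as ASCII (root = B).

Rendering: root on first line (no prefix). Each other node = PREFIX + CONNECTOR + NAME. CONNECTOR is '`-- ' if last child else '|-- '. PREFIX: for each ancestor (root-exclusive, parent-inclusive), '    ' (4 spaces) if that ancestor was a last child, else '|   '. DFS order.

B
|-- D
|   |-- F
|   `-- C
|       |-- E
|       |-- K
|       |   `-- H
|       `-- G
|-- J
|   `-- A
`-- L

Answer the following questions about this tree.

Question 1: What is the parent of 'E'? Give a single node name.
Scan adjacency: E appears as child of C

Answer: C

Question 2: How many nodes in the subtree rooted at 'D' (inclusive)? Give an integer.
Answer: 7

Derivation:
Subtree rooted at D contains: C, D, E, F, G, H, K
Count = 7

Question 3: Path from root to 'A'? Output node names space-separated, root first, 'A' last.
Answer: B J A

Derivation:
Walk down from root: B -> J -> A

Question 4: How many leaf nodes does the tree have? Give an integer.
Answer: 6

Derivation:
Leaves (nodes with no children): A, E, F, G, H, L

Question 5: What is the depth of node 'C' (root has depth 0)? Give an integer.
Answer: 2

Derivation:
Path from root to C: B -> D -> C
Depth = number of edges = 2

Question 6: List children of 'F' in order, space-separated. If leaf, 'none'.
Answer: none

Derivation:
Node F's children (from adjacency): (leaf)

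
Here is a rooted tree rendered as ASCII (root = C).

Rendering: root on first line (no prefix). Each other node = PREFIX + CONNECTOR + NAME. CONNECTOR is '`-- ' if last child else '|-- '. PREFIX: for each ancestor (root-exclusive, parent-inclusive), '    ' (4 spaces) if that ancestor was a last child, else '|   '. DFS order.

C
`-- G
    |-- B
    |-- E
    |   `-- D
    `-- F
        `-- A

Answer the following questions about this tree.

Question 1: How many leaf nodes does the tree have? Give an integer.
Leaves (nodes with no children): A, B, D

Answer: 3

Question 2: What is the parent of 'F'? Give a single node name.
Answer: G

Derivation:
Scan adjacency: F appears as child of G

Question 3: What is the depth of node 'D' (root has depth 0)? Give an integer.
Path from root to D: C -> G -> E -> D
Depth = number of edges = 3

Answer: 3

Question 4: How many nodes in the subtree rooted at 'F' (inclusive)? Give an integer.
Answer: 2

Derivation:
Subtree rooted at F contains: A, F
Count = 2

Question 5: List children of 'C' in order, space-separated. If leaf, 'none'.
Answer: G

Derivation:
Node C's children (from adjacency): G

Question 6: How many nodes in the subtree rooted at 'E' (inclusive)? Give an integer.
Subtree rooted at E contains: D, E
Count = 2

Answer: 2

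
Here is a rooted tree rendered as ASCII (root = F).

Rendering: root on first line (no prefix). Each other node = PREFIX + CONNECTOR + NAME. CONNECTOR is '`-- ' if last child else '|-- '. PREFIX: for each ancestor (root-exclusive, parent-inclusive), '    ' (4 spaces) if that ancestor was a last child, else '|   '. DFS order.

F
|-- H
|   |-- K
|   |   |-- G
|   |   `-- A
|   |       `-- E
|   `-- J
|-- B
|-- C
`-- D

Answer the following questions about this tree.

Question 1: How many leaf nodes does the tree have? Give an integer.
Leaves (nodes with no children): B, C, D, E, G, J

Answer: 6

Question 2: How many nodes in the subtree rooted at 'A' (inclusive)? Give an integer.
Subtree rooted at A contains: A, E
Count = 2

Answer: 2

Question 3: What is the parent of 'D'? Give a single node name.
Answer: F

Derivation:
Scan adjacency: D appears as child of F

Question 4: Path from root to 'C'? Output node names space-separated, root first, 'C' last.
Answer: F C

Derivation:
Walk down from root: F -> C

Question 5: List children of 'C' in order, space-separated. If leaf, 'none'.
Answer: none

Derivation:
Node C's children (from adjacency): (leaf)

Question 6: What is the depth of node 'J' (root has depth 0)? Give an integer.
Path from root to J: F -> H -> J
Depth = number of edges = 2

Answer: 2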